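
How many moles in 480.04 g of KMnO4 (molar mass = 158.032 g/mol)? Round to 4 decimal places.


n = mass / M
n = 480.04 / 158.032
n = 3.03761264 mol, rounded to 4 dp:

3.0376 mol


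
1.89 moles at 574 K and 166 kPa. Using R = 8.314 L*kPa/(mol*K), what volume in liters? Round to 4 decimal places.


PV = nRT, solve for V = nRT / P.
nRT = 1.89 * 8.314 * 574 = 9019.526
V = 9019.526 / 166
V = 54.33449398 L, rounded to 4 dp:

54.3345 L


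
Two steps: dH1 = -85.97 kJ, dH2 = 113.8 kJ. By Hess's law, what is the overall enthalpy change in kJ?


Hess's law: enthalpy is a state function, so add the step enthalpies.
dH_total = dH1 + dH2 = -85.97 + (113.8)
dH_total = 27.83 kJ:

27.83 kJ


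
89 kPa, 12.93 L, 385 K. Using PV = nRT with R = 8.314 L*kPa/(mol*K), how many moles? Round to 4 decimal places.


PV = nRT, solve for n = PV / (RT).
PV = 89 * 12.93 = 1150.77
RT = 8.314 * 385 = 3200.89
n = 1150.77 / 3200.89
n = 0.35951563 mol, rounded to 4 dp:

0.3595 mol


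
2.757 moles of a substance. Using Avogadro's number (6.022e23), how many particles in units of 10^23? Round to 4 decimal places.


N = n * NA, then divide by 1e23 for the requested units.
N / 1e23 = n * 6.022
N / 1e23 = 2.757 * 6.022
N / 1e23 = 16.602654, rounded to 4 dp:

16.6027


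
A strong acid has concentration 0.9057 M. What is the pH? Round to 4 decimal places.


A strong acid dissociates completely, so [H+] equals the given concentration.
pH = -log10([H+]) = -log10(0.9057)
pH = 0.04301563, rounded to 4 dp:

0.0430


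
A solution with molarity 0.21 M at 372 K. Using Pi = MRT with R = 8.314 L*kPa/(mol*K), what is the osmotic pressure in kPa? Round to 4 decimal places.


Osmotic pressure (van't Hoff): Pi = M*R*T.
RT = 8.314 * 372 = 3092.808
Pi = 0.21 * 3092.808
Pi = 649.48968 kPa, rounded to 4 dp:

649.4897 kPa


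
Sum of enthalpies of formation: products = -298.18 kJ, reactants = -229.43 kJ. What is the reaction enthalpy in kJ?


dH_rxn = sum(dH_f products) - sum(dH_f reactants)
dH_rxn = -298.18 - (-229.43)
dH_rxn = -68.75 kJ:

-68.75 kJ


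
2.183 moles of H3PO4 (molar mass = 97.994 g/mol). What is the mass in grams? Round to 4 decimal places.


mass = n * M
mass = 2.183 * 97.994
mass = 213.920902 g, rounded to 4 dp:

213.9209 g


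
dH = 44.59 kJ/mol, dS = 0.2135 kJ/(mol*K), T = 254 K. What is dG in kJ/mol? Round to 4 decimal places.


Gibbs: dG = dH - T*dS (consistent units, dS already in kJ/(mol*K)).
T*dS = 254 * 0.2135 = 54.229
dG = 44.59 - (54.229)
dG = -9.639 kJ/mol, rounded to 4 dp:

-9.6390 kJ/mol


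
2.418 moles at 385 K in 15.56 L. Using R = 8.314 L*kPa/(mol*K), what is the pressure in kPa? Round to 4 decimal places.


PV = nRT, solve for P = nRT / V.
nRT = 2.418 * 8.314 * 385 = 7739.752
P = 7739.752 / 15.56
P = 497.41336761 kPa, rounded to 4 dp:

497.4134 kPa


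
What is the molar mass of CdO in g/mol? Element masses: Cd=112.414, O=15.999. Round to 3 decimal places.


M = sum(count * atomic_mass) over atoms.
M = 1*112.414 + 1*15.999
M = 112.414 + 15.999
M = 128.413 g/mol, rounded to 3 dp:

128.413 g/mol


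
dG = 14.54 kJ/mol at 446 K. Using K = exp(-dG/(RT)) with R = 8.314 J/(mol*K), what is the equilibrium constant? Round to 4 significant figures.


dG is in kJ/mol; multiply by 1000 to match R in J/(mol*K).
RT = 8.314 * 446 = 3708.044 J/mol
exponent = -dG*1000 / (RT) = -(14.54*1000) / 3708.044 = -3.92120482
K = exp(-3.92120482)
K = 0.019817204, rounded to 4 significant figures:

0.01982


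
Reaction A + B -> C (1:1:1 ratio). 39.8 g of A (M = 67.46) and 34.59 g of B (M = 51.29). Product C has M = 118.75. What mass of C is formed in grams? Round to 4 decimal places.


Find moles of each reactant; the smaller value is the limiting reagent in a 1:1:1 reaction, so moles_C equals moles of the limiter.
n_A = mass_A / M_A = 39.8 / 67.46 = 0.589979 mol
n_B = mass_B / M_B = 34.59 / 51.29 = 0.6744 mol
Limiting reagent: A (smaller), n_limiting = 0.589979 mol
mass_C = n_limiting * M_C = 0.589979 * 118.75
mass_C = 70.06000625 g, rounded to 4 dp:

70.0600 g


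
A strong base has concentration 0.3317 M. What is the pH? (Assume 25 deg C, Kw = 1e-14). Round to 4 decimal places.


A strong base dissociates completely, so [OH-] equals the given concentration.
pOH = -log10([OH-]) = -log10(0.3317) = 0.479255
pH = 14 - pOH = 14 - 0.479255
pH = 13.520745, rounded to 4 dp:

13.5207


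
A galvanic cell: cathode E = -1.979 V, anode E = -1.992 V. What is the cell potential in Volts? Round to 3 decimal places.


Standard cell potential: E_cell = E_cathode - E_anode.
E_cell = -1.979 - (-1.992)
E_cell = 0.013 V, rounded to 3 dp:

0.013 V


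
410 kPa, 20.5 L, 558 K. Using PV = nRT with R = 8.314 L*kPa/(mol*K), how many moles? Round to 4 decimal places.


PV = nRT, solve for n = PV / (RT).
PV = 410 * 20.5 = 8405.0
RT = 8.314 * 558 = 4639.212
n = 8405.0 / 4639.212
n = 1.8117301 mol, rounded to 4 dp:

1.8117 mol


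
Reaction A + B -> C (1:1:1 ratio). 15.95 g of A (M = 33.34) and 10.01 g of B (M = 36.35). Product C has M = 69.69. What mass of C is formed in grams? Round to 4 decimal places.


Find moles of each reactant; the smaller value is the limiting reagent in a 1:1:1 reaction, so moles_C equals moles of the limiter.
n_A = mass_A / M_A = 15.95 / 33.34 = 0.478404 mol
n_B = mass_B / M_B = 10.01 / 36.35 = 0.275378 mol
Limiting reagent: B (smaller), n_limiting = 0.275378 mol
mass_C = n_limiting * M_C = 0.275378 * 69.69
mass_C = 19.19109282 g, rounded to 4 dp:

19.1911 g


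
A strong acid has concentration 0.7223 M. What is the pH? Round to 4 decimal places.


A strong acid dissociates completely, so [H+] equals the given concentration.
pH = -log10([H+]) = -log10(0.7223)
pH = 0.14128239, rounded to 4 dp:

0.1413


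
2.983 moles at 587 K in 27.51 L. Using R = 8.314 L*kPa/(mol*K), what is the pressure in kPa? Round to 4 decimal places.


PV = nRT, solve for P = nRT / V.
nRT = 2.983 * 8.314 * 587 = 14557.9886
P = 14557.9886 / 27.51
P = 529.18897128 kPa, rounded to 4 dp:

529.1890 kPa


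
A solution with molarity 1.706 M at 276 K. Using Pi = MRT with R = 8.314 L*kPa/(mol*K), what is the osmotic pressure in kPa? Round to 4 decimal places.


Osmotic pressure (van't Hoff): Pi = M*R*T.
RT = 8.314 * 276 = 2294.664
Pi = 1.706 * 2294.664
Pi = 3914.696784 kPa, rounded to 4 dp:

3914.6968 kPa


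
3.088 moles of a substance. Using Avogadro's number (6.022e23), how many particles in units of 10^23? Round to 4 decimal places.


N = n * NA, then divide by 1e23 for the requested units.
N / 1e23 = n * 6.022
N / 1e23 = 3.088 * 6.022
N / 1e23 = 18.595936, rounded to 4 dp:

18.5959


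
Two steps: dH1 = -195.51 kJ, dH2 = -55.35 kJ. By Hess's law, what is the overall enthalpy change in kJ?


Hess's law: enthalpy is a state function, so add the step enthalpies.
dH_total = dH1 + dH2 = -195.51 + (-55.35)
dH_total = -250.86 kJ:

-250.86 kJ


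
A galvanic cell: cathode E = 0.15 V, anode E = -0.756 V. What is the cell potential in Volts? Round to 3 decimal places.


Standard cell potential: E_cell = E_cathode - E_anode.
E_cell = 0.15 - (-0.756)
E_cell = 0.906 V, rounded to 3 dp:

0.906 V


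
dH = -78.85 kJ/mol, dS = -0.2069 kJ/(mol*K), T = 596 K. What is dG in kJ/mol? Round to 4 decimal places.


Gibbs: dG = dH - T*dS (consistent units, dS already in kJ/(mol*K)).
T*dS = 596 * -0.2069 = -123.3124
dG = -78.85 - (-123.3124)
dG = 44.4624 kJ/mol, rounded to 4 dp:

44.4624 kJ/mol


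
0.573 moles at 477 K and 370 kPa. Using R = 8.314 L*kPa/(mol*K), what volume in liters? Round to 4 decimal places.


PV = nRT, solve for V = nRT / P.
nRT = 0.573 * 8.314 * 477 = 2272.3908
V = 2272.3908 / 370
V = 6.14159676 L, rounded to 4 dp:

6.1416 L


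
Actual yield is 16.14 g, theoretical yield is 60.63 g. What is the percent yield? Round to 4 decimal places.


% yield = 100 * actual / theoretical
% yield = 100 * 16.14 / 60.63
% yield = 26.62048491 %, rounded to 4 dp:

26.6205 %


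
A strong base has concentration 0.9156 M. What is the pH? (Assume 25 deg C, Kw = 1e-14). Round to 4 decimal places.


A strong base dissociates completely, so [OH-] equals the given concentration.
pOH = -log10([OH-]) = -log10(0.9156) = 0.038294
pH = 14 - pOH = 14 - 0.038294
pH = 13.961706, rounded to 4 dp:

13.9617


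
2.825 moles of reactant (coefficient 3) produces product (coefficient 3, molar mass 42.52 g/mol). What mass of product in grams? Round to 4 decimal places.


Use the coefficient ratio to convert reactant moles to product moles, then multiply by the product's molar mass.
moles_P = moles_R * (coeff_P / coeff_R) = 2.825 * (3/3) = 2.825
mass_P = moles_P * M_P = 2.825 * 42.52
mass_P = 120.119 g, rounded to 4 dp:

120.1190 g


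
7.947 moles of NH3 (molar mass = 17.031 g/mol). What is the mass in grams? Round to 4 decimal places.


mass = n * M
mass = 7.947 * 17.031
mass = 135.345357 g, rounded to 4 dp:

135.3454 g


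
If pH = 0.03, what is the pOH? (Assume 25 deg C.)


At 25 deg C, pH + pOH = 14.
pOH = 14 - pH = 14 - 0.03
pOH = 13.97:

13.97


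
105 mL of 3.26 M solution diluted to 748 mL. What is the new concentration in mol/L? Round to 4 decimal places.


Dilution: M1*V1 = M2*V2, solve for M2.
M2 = M1*V1 / V2
M2 = 3.26 * 105 / 748
M2 = 342.3 / 748
M2 = 0.45762032 mol/L, rounded to 4 dp:

0.4576 mol/L


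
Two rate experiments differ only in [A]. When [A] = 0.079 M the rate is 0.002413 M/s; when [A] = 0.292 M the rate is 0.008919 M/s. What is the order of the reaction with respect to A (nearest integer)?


Rate is proportional to [A]^n, so rate2/rate1 = ([A]2/[A]1)^n. Take logs to solve for n.
rate2/rate1 = 0.008919 / 0.002413 = 3.6962
[A]2/[A]1 = 0.292 / 0.079 = 3.6962
n = ln(3.6962) / ln(3.6962) = 1.0
Nearest integer order:

1


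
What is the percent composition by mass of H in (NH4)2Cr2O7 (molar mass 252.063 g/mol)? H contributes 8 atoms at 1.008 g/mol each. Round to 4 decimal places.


pct = 100 * (n_elem * M_elem) / M_total
mass_contribution = 8 * 1.008 = 8.064 g/mol
pct = 100 * 8.064 / 252.063
pct = 3.1992002 %, rounded to 4 dp:

3.1992 %


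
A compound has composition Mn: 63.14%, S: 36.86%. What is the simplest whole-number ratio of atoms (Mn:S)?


Assume 100 g of compound, divide each mass% by atomic mass to get moles, then normalize by the smallest to get a raw atom ratio.
Moles per 100 g: Mn: 63.14/54.938 = 1.1493, S: 36.86/32.065 = 1.1495
Raw ratio (divide by min = 1.1493): Mn: 1.0, S: 1.0
Multiply by 1 to clear fractions: Mn: 1.0 ~= 1, S: 1.0 ~= 1
Reduce by GCD to get the simplest whole-number ratio:

1:1


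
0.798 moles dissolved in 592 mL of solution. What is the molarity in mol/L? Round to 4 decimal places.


Convert volume to liters: V_L = V_mL / 1000.
V_L = 592 / 1000 = 0.592 L
M = n / V_L = 0.798 / 0.592
M = 1.34797297 mol/L, rounded to 4 dp:

1.3480 mol/L


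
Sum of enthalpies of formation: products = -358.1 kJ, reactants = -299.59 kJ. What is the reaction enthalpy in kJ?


dH_rxn = sum(dH_f products) - sum(dH_f reactants)
dH_rxn = -358.1 - (-299.59)
dH_rxn = -58.51 kJ:

-58.51 kJ


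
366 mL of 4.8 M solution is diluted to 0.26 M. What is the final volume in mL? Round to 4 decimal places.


Dilution: M1*V1 = M2*V2, solve for V2.
V2 = M1*V1 / M2
V2 = 4.8 * 366 / 0.26
V2 = 1756.8 / 0.26
V2 = 6756.92307692 mL, rounded to 4 dp:

6756.9231 mL


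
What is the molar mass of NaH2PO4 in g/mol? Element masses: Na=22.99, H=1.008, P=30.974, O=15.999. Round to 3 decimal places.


M = sum(count * atomic_mass) over atoms.
M = 1*22.99 + 2*1.008 + 1*30.974 + 4*15.999
M = 22.99 + 2.016 + 30.974 + 63.996
M = 119.976 g/mol, rounded to 3 dp:

119.976 g/mol


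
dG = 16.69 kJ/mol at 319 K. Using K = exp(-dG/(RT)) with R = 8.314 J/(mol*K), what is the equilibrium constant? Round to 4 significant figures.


dG is in kJ/mol; multiply by 1000 to match R in J/(mol*K).
RT = 8.314 * 319 = 2652.166 J/mol
exponent = -dG*1000 / (RT) = -(16.69*1000) / 2652.166 = -6.2929696
K = exp(-6.2929696)
K = 0.0018492602, rounded to 4 significant figures:

0.001849


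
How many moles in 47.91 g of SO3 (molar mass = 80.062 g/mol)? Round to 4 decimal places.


n = mass / M
n = 47.91 / 80.062
n = 0.59841123 mol, rounded to 4 dp:

0.5984 mol


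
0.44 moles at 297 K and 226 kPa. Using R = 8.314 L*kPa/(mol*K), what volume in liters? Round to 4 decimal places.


PV = nRT, solve for V = nRT / P.
nRT = 0.44 * 8.314 * 297 = 1086.4735
V = 1086.4735 / 226
V = 4.80740487 L, rounded to 4 dp:

4.8074 L


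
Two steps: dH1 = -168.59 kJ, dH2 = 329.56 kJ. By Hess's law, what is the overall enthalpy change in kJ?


Hess's law: enthalpy is a state function, so add the step enthalpies.
dH_total = dH1 + dH2 = -168.59 + (329.56)
dH_total = 160.97 kJ:

160.97 kJ


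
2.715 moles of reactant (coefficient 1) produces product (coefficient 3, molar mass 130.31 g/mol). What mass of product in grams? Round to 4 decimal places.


Use the coefficient ratio to convert reactant moles to product moles, then multiply by the product's molar mass.
moles_P = moles_R * (coeff_P / coeff_R) = 2.715 * (3/1) = 8.145
mass_P = moles_P * M_P = 8.145 * 130.31
mass_P = 1061.37495 g, rounded to 4 dp:

1061.3750 g


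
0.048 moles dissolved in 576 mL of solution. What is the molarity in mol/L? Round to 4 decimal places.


Convert volume to liters: V_L = V_mL / 1000.
V_L = 576 / 1000 = 0.576 L
M = n / V_L = 0.048 / 0.576
M = 0.08333333 mol/L, rounded to 4 dp:

0.0833 mol/L


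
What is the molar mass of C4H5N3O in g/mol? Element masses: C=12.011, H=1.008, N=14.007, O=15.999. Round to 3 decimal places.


M = sum(count * atomic_mass) over atoms.
M = 4*12.011 + 5*1.008 + 3*14.007 + 1*15.999
M = 48.044 + 5.04 + 42.021 + 15.999
M = 111.104 g/mol, rounded to 3 dp:

111.104 g/mol


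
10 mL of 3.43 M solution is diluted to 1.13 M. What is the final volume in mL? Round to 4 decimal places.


Dilution: M1*V1 = M2*V2, solve for V2.
V2 = M1*V1 / M2
V2 = 3.43 * 10 / 1.13
V2 = 34.3 / 1.13
V2 = 30.3539823 mL, rounded to 4 dp:

30.3540 mL


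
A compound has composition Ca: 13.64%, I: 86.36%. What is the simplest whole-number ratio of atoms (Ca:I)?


Assume 100 g of compound, divide each mass% by atomic mass to get moles, then normalize by the smallest to get a raw atom ratio.
Moles per 100 g: Ca: 13.64/40.078 = 0.3403, I: 86.36/126.904 = 0.6805
Raw ratio (divide by min = 0.3403): Ca: 1.0, I: 2.0
Multiply by 1 to clear fractions: Ca: 1.0 ~= 1, I: 2.0 ~= 2
Reduce by GCD to get the simplest whole-number ratio:

1:2


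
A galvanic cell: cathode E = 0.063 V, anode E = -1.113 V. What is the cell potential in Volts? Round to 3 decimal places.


Standard cell potential: E_cell = E_cathode - E_anode.
E_cell = 0.063 - (-1.113)
E_cell = 1.176 V, rounded to 3 dp:

1.176 V


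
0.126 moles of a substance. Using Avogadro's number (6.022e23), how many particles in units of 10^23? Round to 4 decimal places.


N = n * NA, then divide by 1e23 for the requested units.
N / 1e23 = n * 6.022
N / 1e23 = 0.126 * 6.022
N / 1e23 = 0.758772, rounded to 4 dp:

0.7588


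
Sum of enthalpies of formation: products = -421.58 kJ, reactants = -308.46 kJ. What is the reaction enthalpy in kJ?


dH_rxn = sum(dH_f products) - sum(dH_f reactants)
dH_rxn = -421.58 - (-308.46)
dH_rxn = -113.12 kJ:

-113.12 kJ


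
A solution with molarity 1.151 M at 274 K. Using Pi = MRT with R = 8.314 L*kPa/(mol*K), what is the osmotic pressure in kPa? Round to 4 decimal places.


Osmotic pressure (van't Hoff): Pi = M*R*T.
RT = 8.314 * 274 = 2278.036
Pi = 1.151 * 2278.036
Pi = 2622.019436 kPa, rounded to 4 dp:

2622.0194 kPa


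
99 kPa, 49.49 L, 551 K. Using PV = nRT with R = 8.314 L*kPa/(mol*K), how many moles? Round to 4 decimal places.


PV = nRT, solve for n = PV / (RT).
PV = 99 * 49.49 = 4899.51
RT = 8.314 * 551 = 4581.014
n = 4899.51 / 4581.014
n = 1.06952522 mol, rounded to 4 dp:

1.0695 mol


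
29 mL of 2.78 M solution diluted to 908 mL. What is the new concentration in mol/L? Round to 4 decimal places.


Dilution: M1*V1 = M2*V2, solve for M2.
M2 = M1*V1 / V2
M2 = 2.78 * 29 / 908
M2 = 80.62 / 908
M2 = 0.08878855 mol/L, rounded to 4 dp:

0.0888 mol/L


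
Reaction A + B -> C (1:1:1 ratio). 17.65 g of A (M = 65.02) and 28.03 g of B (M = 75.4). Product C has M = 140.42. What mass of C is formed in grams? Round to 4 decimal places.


Find moles of each reactant; the smaller value is the limiting reagent in a 1:1:1 reaction, so moles_C equals moles of the limiter.
n_A = mass_A / M_A = 17.65 / 65.02 = 0.271455 mol
n_B = mass_B / M_B = 28.03 / 75.4 = 0.371751 mol
Limiting reagent: A (smaller), n_limiting = 0.271455 mol
mass_C = n_limiting * M_C = 0.271455 * 140.42
mass_C = 38.1177111 g, rounded to 4 dp:

38.1177 g


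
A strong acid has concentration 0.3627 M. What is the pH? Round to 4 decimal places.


A strong acid dissociates completely, so [H+] equals the given concentration.
pH = -log10([H+]) = -log10(0.3627)
pH = 0.44045244, rounded to 4 dp:

0.4405


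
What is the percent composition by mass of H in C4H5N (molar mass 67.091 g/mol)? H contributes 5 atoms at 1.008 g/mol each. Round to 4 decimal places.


pct = 100 * (n_elem * M_elem) / M_total
mass_contribution = 5 * 1.008 = 5.04 g/mol
pct = 100 * 5.04 / 67.091
pct = 7.51218494 %, rounded to 4 dp:

7.5122 %


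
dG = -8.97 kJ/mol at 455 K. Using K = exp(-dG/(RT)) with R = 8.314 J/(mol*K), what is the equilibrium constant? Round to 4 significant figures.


dG is in kJ/mol; multiply by 1000 to match R in J/(mol*K).
RT = 8.314 * 455 = 3782.87 J/mol
exponent = -dG*1000 / (RT) = -(-8.97*1000) / 3782.87 = 2.37121551
K = exp(2.37121551)
K = 10.710403, rounded to 4 significant figures:

10.71


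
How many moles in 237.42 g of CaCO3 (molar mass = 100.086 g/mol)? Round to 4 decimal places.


n = mass / M
n = 237.42 / 100.086
n = 2.37215994 mol, rounded to 4 dp:

2.3722 mol


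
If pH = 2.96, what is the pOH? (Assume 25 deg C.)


At 25 deg C, pH + pOH = 14.
pOH = 14 - pH = 14 - 2.96
pOH = 11.04:

11.04


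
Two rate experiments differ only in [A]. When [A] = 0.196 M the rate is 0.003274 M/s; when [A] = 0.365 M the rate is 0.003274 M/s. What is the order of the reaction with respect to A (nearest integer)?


Rate is proportional to [A]^n, so rate2/rate1 = ([A]2/[A]1)^n. Take logs to solve for n.
rate2/rate1 = 0.003274 / 0.003274 = 1.0
[A]2/[A]1 = 0.365 / 0.196 = 1.8622
n = ln(1.0) / ln(1.8622) = 0.0
Nearest integer order:

0


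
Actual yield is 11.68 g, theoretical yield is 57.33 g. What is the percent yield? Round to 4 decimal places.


% yield = 100 * actual / theoretical
% yield = 100 * 11.68 / 57.33
% yield = 20.37327752 %, rounded to 4 dp:

20.3733 %


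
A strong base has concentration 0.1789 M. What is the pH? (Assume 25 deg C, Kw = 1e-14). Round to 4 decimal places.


A strong base dissociates completely, so [OH-] equals the given concentration.
pOH = -log10([OH-]) = -log10(0.1789) = 0.74739
pH = 14 - pOH = 14 - 0.74739
pH = 13.25261, rounded to 4 dp:

13.2526


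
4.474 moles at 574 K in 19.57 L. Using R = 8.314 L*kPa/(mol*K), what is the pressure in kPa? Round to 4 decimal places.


PV = nRT, solve for P = nRT / V.
nRT = 4.474 * 8.314 * 574 = 21350.9839
P = 21350.9839 / 19.57
P = 1091.00582013 kPa, rounded to 4 dp:

1091.0058 kPa


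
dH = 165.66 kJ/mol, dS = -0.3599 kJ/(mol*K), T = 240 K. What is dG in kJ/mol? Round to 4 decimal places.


Gibbs: dG = dH - T*dS (consistent units, dS already in kJ/(mol*K)).
T*dS = 240 * -0.3599 = -86.376
dG = 165.66 - (-86.376)
dG = 252.036 kJ/mol, rounded to 4 dp:

252.0360 kJ/mol


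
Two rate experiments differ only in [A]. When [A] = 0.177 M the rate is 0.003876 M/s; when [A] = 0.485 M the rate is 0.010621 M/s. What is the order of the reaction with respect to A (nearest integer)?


Rate is proportional to [A]^n, so rate2/rate1 = ([A]2/[A]1)^n. Take logs to solve for n.
rate2/rate1 = 0.010621 / 0.003876 = 2.7402
[A]2/[A]1 = 0.485 / 0.177 = 2.7401
n = ln(2.7402) / ln(2.7401) = 1.0
Nearest integer order:

1


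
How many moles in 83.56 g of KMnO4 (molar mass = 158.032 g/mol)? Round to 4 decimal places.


n = mass / M
n = 83.56 / 158.032
n = 0.52875367 mol, rounded to 4 dp:

0.5288 mol


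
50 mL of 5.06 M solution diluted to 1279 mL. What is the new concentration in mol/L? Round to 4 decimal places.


Dilution: M1*V1 = M2*V2, solve for M2.
M2 = M1*V1 / V2
M2 = 5.06 * 50 / 1279
M2 = 253.0 / 1279
M2 = 0.19781079 mol/L, rounded to 4 dp:

0.1978 mol/L


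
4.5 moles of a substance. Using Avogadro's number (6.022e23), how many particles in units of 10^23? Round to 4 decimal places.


N = n * NA, then divide by 1e23 for the requested units.
N / 1e23 = n * 6.022
N / 1e23 = 4.5 * 6.022
N / 1e23 = 27.099, rounded to 4 dp:

27.0990


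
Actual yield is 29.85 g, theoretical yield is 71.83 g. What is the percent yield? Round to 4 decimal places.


% yield = 100 * actual / theoretical
% yield = 100 * 29.85 / 71.83
% yield = 41.55645274 %, rounded to 4 dp:

41.5565 %


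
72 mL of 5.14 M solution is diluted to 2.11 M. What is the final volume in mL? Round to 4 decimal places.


Dilution: M1*V1 = M2*V2, solve for V2.
V2 = M1*V1 / M2
V2 = 5.14 * 72 / 2.11
V2 = 370.08 / 2.11
V2 = 175.39336493 mL, rounded to 4 dp:

175.3934 mL


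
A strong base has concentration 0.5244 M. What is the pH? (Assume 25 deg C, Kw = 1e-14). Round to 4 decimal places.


A strong base dissociates completely, so [OH-] equals the given concentration.
pOH = -log10([OH-]) = -log10(0.5244) = 0.280337
pH = 14 - pOH = 14 - 0.280337
pH = 13.719663, rounded to 4 dp:

13.7197


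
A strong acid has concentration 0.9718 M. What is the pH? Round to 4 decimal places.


A strong acid dissociates completely, so [H+] equals the given concentration.
pH = -log10([H+]) = -log10(0.9718)
pH = 0.01242311, rounded to 4 dp:

0.0124


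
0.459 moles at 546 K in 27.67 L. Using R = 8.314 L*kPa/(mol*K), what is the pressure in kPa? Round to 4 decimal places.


PV = nRT, solve for P = nRT / V.
nRT = 0.459 * 8.314 * 546 = 2083.6048
P = 2083.6048 / 27.67
P = 75.30194434 kPa, rounded to 4 dp:

75.3019 kPa


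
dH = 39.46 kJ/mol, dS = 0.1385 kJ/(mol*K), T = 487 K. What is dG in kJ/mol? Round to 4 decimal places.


Gibbs: dG = dH - T*dS (consistent units, dS already in kJ/(mol*K)).
T*dS = 487 * 0.1385 = 67.4495
dG = 39.46 - (67.4495)
dG = -27.9895 kJ/mol, rounded to 4 dp:

-27.9895 kJ/mol


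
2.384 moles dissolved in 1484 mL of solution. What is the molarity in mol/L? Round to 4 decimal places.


Convert volume to liters: V_L = V_mL / 1000.
V_L = 1484 / 1000 = 1.484 L
M = n / V_L = 2.384 / 1.484
M = 1.606469 mol/L, rounded to 4 dp:

1.6065 mol/L


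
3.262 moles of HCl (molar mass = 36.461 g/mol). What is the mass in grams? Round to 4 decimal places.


mass = n * M
mass = 3.262 * 36.461
mass = 118.935782 g, rounded to 4 dp:

118.9358 g


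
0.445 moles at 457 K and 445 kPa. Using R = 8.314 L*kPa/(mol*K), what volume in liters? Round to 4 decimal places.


PV = nRT, solve for V = nRT / P.
nRT = 0.445 * 8.314 * 457 = 1690.7766
V = 1690.7766 / 445
V = 3.79949798 L, rounded to 4 dp:

3.7995 L


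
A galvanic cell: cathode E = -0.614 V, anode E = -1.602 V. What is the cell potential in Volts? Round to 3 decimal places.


Standard cell potential: E_cell = E_cathode - E_anode.
E_cell = -0.614 - (-1.602)
E_cell = 0.988 V, rounded to 3 dp:

0.988 V


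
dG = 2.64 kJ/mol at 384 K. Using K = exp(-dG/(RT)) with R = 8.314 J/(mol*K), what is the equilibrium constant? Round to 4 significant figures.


dG is in kJ/mol; multiply by 1000 to match R in J/(mol*K).
RT = 8.314 * 384 = 3192.576 J/mol
exponent = -dG*1000 / (RT) = -(2.64*1000) / 3192.576 = -0.82691845
K = exp(-0.82691845)
K = 0.43739507, rounded to 4 significant figures:

0.4374


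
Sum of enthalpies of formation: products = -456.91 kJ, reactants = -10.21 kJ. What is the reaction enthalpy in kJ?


dH_rxn = sum(dH_f products) - sum(dH_f reactants)
dH_rxn = -456.91 - (-10.21)
dH_rxn = -446.7 kJ:

-446.70 kJ


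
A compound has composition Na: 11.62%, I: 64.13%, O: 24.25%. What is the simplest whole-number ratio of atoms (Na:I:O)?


Assume 100 g of compound, divide each mass% by atomic mass to get moles, then normalize by the smallest to get a raw atom ratio.
Moles per 100 g: Na: 11.62/22.99 = 0.5054, I: 64.13/126.904 = 0.5053, O: 24.25/15.999 = 1.5157
Raw ratio (divide by min = 0.5053): Na: 1.0, I: 1.0, O: 2.999
Multiply by 1 to clear fractions: Na: 1.0 ~= 1, I: 1.0 ~= 1, O: 2.999 ~= 3
Reduce by GCD to get the simplest whole-number ratio:

1:1:3


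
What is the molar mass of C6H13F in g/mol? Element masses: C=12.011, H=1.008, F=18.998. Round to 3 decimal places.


M = sum(count * atomic_mass) over atoms.
M = 6*12.011 + 13*1.008 + 1*18.998
M = 72.066 + 13.104 + 18.998
M = 104.168 g/mol, rounded to 3 dp:

104.168 g/mol


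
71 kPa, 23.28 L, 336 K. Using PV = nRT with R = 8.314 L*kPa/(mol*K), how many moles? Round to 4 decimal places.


PV = nRT, solve for n = PV / (RT).
PV = 71 * 23.28 = 1652.88
RT = 8.314 * 336 = 2793.504
n = 1652.88 / 2793.504
n = 0.591687 mol, rounded to 4 dp:

0.5917 mol


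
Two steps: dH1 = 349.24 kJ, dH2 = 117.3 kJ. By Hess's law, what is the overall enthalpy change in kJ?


Hess's law: enthalpy is a state function, so add the step enthalpies.
dH_total = dH1 + dH2 = 349.24 + (117.3)
dH_total = 466.54 kJ:

466.54 kJ


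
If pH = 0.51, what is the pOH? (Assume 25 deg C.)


At 25 deg C, pH + pOH = 14.
pOH = 14 - pH = 14 - 0.51
pOH = 13.49:

13.49


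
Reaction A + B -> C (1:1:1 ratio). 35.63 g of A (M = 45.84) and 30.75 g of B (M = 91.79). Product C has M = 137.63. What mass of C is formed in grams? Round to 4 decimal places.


Find moles of each reactant; the smaller value is the limiting reagent in a 1:1:1 reaction, so moles_C equals moles of the limiter.
n_A = mass_A / M_A = 35.63 / 45.84 = 0.777269 mol
n_B = mass_B / M_B = 30.75 / 91.79 = 0.335004 mol
Limiting reagent: B (smaller), n_limiting = 0.335004 mol
mass_C = n_limiting * M_C = 0.335004 * 137.63
mass_C = 46.10660052 g, rounded to 4 dp:

46.1066 g


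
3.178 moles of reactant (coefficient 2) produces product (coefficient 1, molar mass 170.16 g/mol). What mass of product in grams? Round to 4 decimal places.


Use the coefficient ratio to convert reactant moles to product moles, then multiply by the product's molar mass.
moles_P = moles_R * (coeff_P / coeff_R) = 3.178 * (1/2) = 1.589
mass_P = moles_P * M_P = 1.589 * 170.16
mass_P = 270.38424 g, rounded to 4 dp:

270.3842 g


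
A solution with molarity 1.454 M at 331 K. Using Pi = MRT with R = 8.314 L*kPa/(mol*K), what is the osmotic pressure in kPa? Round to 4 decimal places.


Osmotic pressure (van't Hoff): Pi = M*R*T.
RT = 8.314 * 331 = 2751.934
Pi = 1.454 * 2751.934
Pi = 4001.312036 kPa, rounded to 4 dp:

4001.3120 kPa


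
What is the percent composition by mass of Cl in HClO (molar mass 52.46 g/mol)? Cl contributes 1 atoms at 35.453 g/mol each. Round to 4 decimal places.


pct = 100 * (n_elem * M_elem) / M_total
mass_contribution = 1 * 35.453 = 35.453 g/mol
pct = 100 * 35.453 / 52.46
pct = 67.58101411 %, rounded to 4 dp:

67.5810 %


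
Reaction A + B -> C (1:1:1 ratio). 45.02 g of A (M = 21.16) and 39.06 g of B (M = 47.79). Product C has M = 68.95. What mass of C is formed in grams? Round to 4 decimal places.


Find moles of each reactant; the smaller value is the limiting reagent in a 1:1:1 reaction, so moles_C equals moles of the limiter.
n_A = mass_A / M_A = 45.02 / 21.16 = 2.127599 mol
n_B = mass_B / M_B = 39.06 / 47.79 = 0.817326 mol
Limiting reagent: B (smaller), n_limiting = 0.817326 mol
mass_C = n_limiting * M_C = 0.817326 * 68.95
mass_C = 56.3546277 g, rounded to 4 dp:

56.3546 g


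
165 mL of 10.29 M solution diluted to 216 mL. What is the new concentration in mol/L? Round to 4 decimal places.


Dilution: M1*V1 = M2*V2, solve for M2.
M2 = M1*V1 / V2
M2 = 10.29 * 165 / 216
M2 = 1697.85 / 216
M2 = 7.86041667 mol/L, rounded to 4 dp:

7.8604 mol/L


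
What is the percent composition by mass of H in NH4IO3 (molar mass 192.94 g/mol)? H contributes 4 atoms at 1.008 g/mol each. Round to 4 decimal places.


pct = 100 * (n_elem * M_elem) / M_total
mass_contribution = 4 * 1.008 = 4.032 g/mol
pct = 100 * 4.032 / 192.94
pct = 2.08976884 %, rounded to 4 dp:

2.0898 %


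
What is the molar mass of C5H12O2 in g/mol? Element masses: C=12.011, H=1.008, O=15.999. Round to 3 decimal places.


M = sum(count * atomic_mass) over atoms.
M = 5*12.011 + 12*1.008 + 2*15.999
M = 60.055 + 12.096 + 31.998
M = 104.149 g/mol, rounded to 3 dp:

104.149 g/mol


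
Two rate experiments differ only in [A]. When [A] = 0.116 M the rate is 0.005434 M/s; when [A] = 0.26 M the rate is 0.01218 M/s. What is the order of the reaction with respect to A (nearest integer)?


Rate is proportional to [A]^n, so rate2/rate1 = ([A]2/[A]1)^n. Take logs to solve for n.
rate2/rate1 = 0.01218 / 0.005434 = 2.2414
[A]2/[A]1 = 0.26 / 0.116 = 2.2414
n = ln(2.2414) / ln(2.2414) = 1.0
Nearest integer order:

1


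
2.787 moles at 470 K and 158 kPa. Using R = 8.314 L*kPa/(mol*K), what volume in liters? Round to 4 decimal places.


PV = nRT, solve for V = nRT / P.
nRT = 2.787 * 8.314 * 470 = 10890.4255
V = 10890.4255 / 158
V = 68.92674367 L, rounded to 4 dp:

68.9267 L


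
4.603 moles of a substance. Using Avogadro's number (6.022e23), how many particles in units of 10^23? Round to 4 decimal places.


N = n * NA, then divide by 1e23 for the requested units.
N / 1e23 = n * 6.022
N / 1e23 = 4.603 * 6.022
N / 1e23 = 27.719266, rounded to 4 dp:

27.7193


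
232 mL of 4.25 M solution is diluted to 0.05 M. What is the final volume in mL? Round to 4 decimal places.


Dilution: M1*V1 = M2*V2, solve for V2.
V2 = M1*V1 / M2
V2 = 4.25 * 232 / 0.05
V2 = 986.0 / 0.05
V2 = 19720.0 mL, rounded to 4 dp:

19720.0000 mL


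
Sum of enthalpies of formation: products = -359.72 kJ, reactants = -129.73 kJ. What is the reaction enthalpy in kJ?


dH_rxn = sum(dH_f products) - sum(dH_f reactants)
dH_rxn = -359.72 - (-129.73)
dH_rxn = -229.99 kJ:

-229.99 kJ


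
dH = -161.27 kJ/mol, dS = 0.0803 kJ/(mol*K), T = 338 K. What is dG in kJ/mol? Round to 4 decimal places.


Gibbs: dG = dH - T*dS (consistent units, dS already in kJ/(mol*K)).
T*dS = 338 * 0.0803 = 27.1414
dG = -161.27 - (27.1414)
dG = -188.4114 kJ/mol, rounded to 4 dp:

-188.4114 kJ/mol


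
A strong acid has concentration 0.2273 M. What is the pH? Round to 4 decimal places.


A strong acid dissociates completely, so [H+] equals the given concentration.
pH = -log10([H+]) = -log10(0.2273)
pH = 0.64340056, rounded to 4 dp:

0.6434


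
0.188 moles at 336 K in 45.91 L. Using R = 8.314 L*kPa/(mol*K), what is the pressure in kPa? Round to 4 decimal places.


PV = nRT, solve for P = nRT / V.
nRT = 0.188 * 8.314 * 336 = 525.1788
P = 525.1788 / 45.91
P = 11.4393117 kPa, rounded to 4 dp:

11.4393 kPa


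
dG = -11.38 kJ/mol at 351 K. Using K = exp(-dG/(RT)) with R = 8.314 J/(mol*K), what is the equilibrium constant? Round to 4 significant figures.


dG is in kJ/mol; multiply by 1000 to match R in J/(mol*K).
RT = 8.314 * 351 = 2918.214 J/mol
exponent = -dG*1000 / (RT) = -(-11.38*1000) / 2918.214 = 3.89964547
K = exp(3.89964547)
K = 49.384938, rounded to 4 significant figures:

49.38


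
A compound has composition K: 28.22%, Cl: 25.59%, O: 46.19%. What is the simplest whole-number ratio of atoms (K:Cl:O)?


Assume 100 g of compound, divide each mass% by atomic mass to get moles, then normalize by the smallest to get a raw atom ratio.
Moles per 100 g: K: 28.22/39.098 = 0.7218, Cl: 25.59/35.453 = 0.7218, O: 46.19/15.999 = 2.8871
Raw ratio (divide by min = 0.7218): K: 1.0, Cl: 1.0, O: 4.0
Multiply by 1 to clear fractions: K: 1.0 ~= 1, Cl: 1.0 ~= 1, O: 4.0 ~= 4
Reduce by GCD to get the simplest whole-number ratio:

1:1:4


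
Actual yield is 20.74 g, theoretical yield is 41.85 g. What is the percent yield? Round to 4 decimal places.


% yield = 100 * actual / theoretical
% yield = 100 * 20.74 / 41.85
% yield = 49.55794504 %, rounded to 4 dp:

49.5579 %


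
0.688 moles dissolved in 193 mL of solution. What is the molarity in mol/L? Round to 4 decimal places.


Convert volume to liters: V_L = V_mL / 1000.
V_L = 193 / 1000 = 0.193 L
M = n / V_L = 0.688 / 0.193
M = 3.56476684 mol/L, rounded to 4 dp:

3.5648 mol/L


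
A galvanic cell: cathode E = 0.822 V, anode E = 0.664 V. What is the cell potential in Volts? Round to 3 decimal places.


Standard cell potential: E_cell = E_cathode - E_anode.
E_cell = 0.822 - (0.664)
E_cell = 0.158 V, rounded to 3 dp:

0.158 V


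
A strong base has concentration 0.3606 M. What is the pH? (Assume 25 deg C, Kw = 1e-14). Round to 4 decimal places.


A strong base dissociates completely, so [OH-] equals the given concentration.
pOH = -log10([OH-]) = -log10(0.3606) = 0.442974
pH = 14 - pOH = 14 - 0.442974
pH = 13.557026, rounded to 4 dp:

13.5570


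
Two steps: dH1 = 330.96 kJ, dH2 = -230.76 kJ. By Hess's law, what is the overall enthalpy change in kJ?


Hess's law: enthalpy is a state function, so add the step enthalpies.
dH_total = dH1 + dH2 = 330.96 + (-230.76)
dH_total = 100.2 kJ:

100.20 kJ


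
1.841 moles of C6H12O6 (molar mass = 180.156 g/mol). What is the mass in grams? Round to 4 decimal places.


mass = n * M
mass = 1.841 * 180.156
mass = 331.667196 g, rounded to 4 dp:

331.6672 g


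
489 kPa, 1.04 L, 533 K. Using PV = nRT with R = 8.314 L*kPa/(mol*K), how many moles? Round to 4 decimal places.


PV = nRT, solve for n = PV / (RT).
PV = 489 * 1.04 = 508.56
RT = 8.314 * 533 = 4431.362
n = 508.56 / 4431.362
n = 0.11476381 mol, rounded to 4 dp:

0.1148 mol


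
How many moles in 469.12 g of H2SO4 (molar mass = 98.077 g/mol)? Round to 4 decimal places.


n = mass / M
n = 469.12 / 98.077
n = 4.78318056 mol, rounded to 4 dp:

4.7832 mol


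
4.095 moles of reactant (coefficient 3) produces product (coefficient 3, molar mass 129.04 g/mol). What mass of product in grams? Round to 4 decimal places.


Use the coefficient ratio to convert reactant moles to product moles, then multiply by the product's molar mass.
moles_P = moles_R * (coeff_P / coeff_R) = 4.095 * (3/3) = 4.095
mass_P = moles_P * M_P = 4.095 * 129.04
mass_P = 528.4188 g, rounded to 4 dp:

528.4188 g


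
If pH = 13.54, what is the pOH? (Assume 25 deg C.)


At 25 deg C, pH + pOH = 14.
pOH = 14 - pH = 14 - 13.54
pOH = 0.46:

0.46


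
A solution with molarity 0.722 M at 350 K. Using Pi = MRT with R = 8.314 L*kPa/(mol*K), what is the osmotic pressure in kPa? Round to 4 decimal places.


Osmotic pressure (van't Hoff): Pi = M*R*T.
RT = 8.314 * 350 = 2909.9
Pi = 0.722 * 2909.9
Pi = 2100.9478 kPa, rounded to 4 dp:

2100.9478 kPa


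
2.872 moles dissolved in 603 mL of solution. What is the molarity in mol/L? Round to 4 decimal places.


Convert volume to liters: V_L = V_mL / 1000.
V_L = 603 / 1000 = 0.603 L
M = n / V_L = 2.872 / 0.603
M = 4.7628524 mol/L, rounded to 4 dp:

4.7629 mol/L


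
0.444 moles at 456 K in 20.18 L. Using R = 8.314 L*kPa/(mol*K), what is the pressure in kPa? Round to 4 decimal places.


PV = nRT, solve for P = nRT / V.
nRT = 0.444 * 8.314 * 456 = 1683.2857
P = 1683.2857 / 20.18
P = 83.41356293 kPa, rounded to 4 dp:

83.4136 kPa


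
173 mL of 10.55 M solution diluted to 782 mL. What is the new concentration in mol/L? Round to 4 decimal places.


Dilution: M1*V1 = M2*V2, solve for M2.
M2 = M1*V1 / V2
M2 = 10.55 * 173 / 782
M2 = 1825.15 / 782
M2 = 2.33395141 mol/L, rounded to 4 dp:

2.3340 mol/L


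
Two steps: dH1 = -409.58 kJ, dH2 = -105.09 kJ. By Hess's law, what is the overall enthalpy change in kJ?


Hess's law: enthalpy is a state function, so add the step enthalpies.
dH_total = dH1 + dH2 = -409.58 + (-105.09)
dH_total = -514.67 kJ:

-514.67 kJ


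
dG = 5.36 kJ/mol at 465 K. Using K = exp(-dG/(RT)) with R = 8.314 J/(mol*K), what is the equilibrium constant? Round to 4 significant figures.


dG is in kJ/mol; multiply by 1000 to match R in J/(mol*K).
RT = 8.314 * 465 = 3866.01 J/mol
exponent = -dG*1000 / (RT) = -(5.36*1000) / 3866.01 = -1.38644235
K = exp(-1.38644235)
K = 0.24996301, rounded to 4 significant figures:

0.2500


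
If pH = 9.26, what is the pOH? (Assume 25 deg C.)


At 25 deg C, pH + pOH = 14.
pOH = 14 - pH = 14 - 9.26
pOH = 4.74:

4.74


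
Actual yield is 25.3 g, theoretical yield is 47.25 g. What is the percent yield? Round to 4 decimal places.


% yield = 100 * actual / theoretical
% yield = 100 * 25.3 / 47.25
% yield = 53.54497354 %, rounded to 4 dp:

53.5450 %


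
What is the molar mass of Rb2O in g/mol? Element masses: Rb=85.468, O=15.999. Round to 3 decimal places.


M = sum(count * atomic_mass) over atoms.
M = 2*85.468 + 1*15.999
M = 170.936 + 15.999
M = 186.935 g/mol, rounded to 3 dp:

186.935 g/mol


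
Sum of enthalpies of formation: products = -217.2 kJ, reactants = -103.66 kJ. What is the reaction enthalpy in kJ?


dH_rxn = sum(dH_f products) - sum(dH_f reactants)
dH_rxn = -217.2 - (-103.66)
dH_rxn = -113.54 kJ:

-113.54 kJ


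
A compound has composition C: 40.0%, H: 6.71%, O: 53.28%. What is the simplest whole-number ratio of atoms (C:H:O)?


Assume 100 g of compound, divide each mass% by atomic mass to get moles, then normalize by the smallest to get a raw atom ratio.
Moles per 100 g: C: 40.0/12.011 = 3.3303, H: 6.71/1.008 = 6.6567, O: 53.28/15.999 = 3.3302
Raw ratio (divide by min = 3.3302): C: 1.0, H: 1.999, O: 1.0
Multiply by 1 to clear fractions: C: 1.0 ~= 1, H: 1.999 ~= 2, O: 1.0 ~= 1
Reduce by GCD to get the simplest whole-number ratio:

1:2:1


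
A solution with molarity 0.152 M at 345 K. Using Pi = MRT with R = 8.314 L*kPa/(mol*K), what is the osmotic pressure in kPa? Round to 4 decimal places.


Osmotic pressure (van't Hoff): Pi = M*R*T.
RT = 8.314 * 345 = 2868.33
Pi = 0.152 * 2868.33
Pi = 435.98616 kPa, rounded to 4 dp:

435.9862 kPa


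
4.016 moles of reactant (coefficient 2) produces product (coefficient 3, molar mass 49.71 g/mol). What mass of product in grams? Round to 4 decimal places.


Use the coefficient ratio to convert reactant moles to product moles, then multiply by the product's molar mass.
moles_P = moles_R * (coeff_P / coeff_R) = 4.016 * (3/2) = 6.024
mass_P = moles_P * M_P = 6.024 * 49.71
mass_P = 299.45304 g, rounded to 4 dp:

299.4530 g


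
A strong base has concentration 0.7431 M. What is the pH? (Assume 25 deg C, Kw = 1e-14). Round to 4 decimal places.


A strong base dissociates completely, so [OH-] equals the given concentration.
pOH = -log10([OH-]) = -log10(0.7431) = 0.128953
pH = 14 - pOH = 14 - 0.128953
pH = 13.871047, rounded to 4 dp:

13.8710


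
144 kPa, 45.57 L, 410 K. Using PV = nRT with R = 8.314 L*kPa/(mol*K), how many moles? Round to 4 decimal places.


PV = nRT, solve for n = PV / (RT).
PV = 144 * 45.57 = 6562.08
RT = 8.314 * 410 = 3408.74
n = 6562.08 / 3408.74
n = 1.92507495 mol, rounded to 4 dp:

1.9251 mol


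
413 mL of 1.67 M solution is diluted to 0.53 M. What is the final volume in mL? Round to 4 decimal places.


Dilution: M1*V1 = M2*V2, solve for V2.
V2 = M1*V1 / M2
V2 = 1.67 * 413 / 0.53
V2 = 689.71 / 0.53
V2 = 1301.33962264 mL, rounded to 4 dp:

1301.3396 mL


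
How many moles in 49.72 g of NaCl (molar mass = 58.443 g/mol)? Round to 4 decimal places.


n = mass / M
n = 49.72 / 58.443
n = 0.85074346 mol, rounded to 4 dp:

0.8507 mol


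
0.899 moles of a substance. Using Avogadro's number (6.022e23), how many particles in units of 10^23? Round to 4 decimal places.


N = n * NA, then divide by 1e23 for the requested units.
N / 1e23 = n * 6.022
N / 1e23 = 0.899 * 6.022
N / 1e23 = 5.413778, rounded to 4 dp:

5.4138


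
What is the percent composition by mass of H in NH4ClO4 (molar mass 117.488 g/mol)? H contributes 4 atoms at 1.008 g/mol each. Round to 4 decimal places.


pct = 100 * (n_elem * M_elem) / M_total
mass_contribution = 4 * 1.008 = 4.032 g/mol
pct = 100 * 4.032 / 117.488
pct = 3.43183985 %, rounded to 4 dp:

3.4318 %
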